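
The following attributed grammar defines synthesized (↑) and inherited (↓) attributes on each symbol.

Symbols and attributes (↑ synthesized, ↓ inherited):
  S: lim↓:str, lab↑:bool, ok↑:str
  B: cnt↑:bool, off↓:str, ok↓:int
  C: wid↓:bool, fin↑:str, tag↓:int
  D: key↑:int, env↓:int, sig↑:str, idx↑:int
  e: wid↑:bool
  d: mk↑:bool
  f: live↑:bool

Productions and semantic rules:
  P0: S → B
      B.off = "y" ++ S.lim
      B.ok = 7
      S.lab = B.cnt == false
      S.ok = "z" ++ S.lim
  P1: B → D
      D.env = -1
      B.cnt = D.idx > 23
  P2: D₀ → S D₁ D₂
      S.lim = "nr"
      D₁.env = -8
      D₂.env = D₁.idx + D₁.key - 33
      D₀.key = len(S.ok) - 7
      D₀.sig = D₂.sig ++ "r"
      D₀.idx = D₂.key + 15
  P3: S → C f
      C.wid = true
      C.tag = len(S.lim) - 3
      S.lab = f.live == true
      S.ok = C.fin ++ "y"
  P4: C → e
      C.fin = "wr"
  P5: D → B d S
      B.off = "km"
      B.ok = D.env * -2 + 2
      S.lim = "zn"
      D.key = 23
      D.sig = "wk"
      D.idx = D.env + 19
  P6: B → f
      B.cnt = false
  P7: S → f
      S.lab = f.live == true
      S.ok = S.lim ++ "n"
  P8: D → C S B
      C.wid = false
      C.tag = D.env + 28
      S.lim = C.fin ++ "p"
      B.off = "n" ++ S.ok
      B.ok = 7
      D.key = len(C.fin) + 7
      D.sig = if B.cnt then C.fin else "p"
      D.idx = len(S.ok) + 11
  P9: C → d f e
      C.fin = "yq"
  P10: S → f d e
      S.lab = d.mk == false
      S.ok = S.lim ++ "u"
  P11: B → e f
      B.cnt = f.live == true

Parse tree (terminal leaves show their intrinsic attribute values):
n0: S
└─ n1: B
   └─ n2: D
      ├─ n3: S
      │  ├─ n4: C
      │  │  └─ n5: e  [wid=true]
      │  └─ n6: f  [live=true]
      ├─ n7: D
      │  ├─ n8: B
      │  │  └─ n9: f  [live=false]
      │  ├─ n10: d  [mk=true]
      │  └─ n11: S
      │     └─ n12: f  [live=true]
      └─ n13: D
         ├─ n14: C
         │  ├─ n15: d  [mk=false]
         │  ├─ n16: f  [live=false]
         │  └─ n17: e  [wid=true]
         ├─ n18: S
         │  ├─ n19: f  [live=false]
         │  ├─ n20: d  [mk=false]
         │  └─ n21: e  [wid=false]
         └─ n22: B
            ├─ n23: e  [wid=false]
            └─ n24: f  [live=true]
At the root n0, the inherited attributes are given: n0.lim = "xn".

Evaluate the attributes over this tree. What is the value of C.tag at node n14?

1. n0.lim = "xn"  [given at root]
2. n1.off = "yxn"  ["y" ++ S.lim]
3. n1.ok = 7  [7]
4. n2.env = -1  [-1]
5. n3.lim = "nr"  ["nr"]
6. n4.wid = true  [true]
7. n4.tag = -1  [len(S.lim) - 3]
8. n5.wid = true  [terminal]
9. n4.fin = "wr"  ["wr"]
10. n6.live = true  [terminal]
11. n3.lab = true  [f.live == true]
12. n3.ok = "wry"  [C.fin ++ "y"]
13. n7.env = -8  [-8]
14. n8.off = "km"  ["km"]
15. n8.ok = 18  [D.env * -2 + 2]
16. n9.live = false  [terminal]
17. n8.cnt = false  [false]
18. n10.mk = true  [terminal]
19. n11.lim = "zn"  ["zn"]
20. n12.live = true  [terminal]
21. n11.lab = true  [f.live == true]
22. n11.ok = "znn"  [S.lim ++ "n"]
23. n7.key = 23  [23]
24. n7.sig = "wk"  ["wk"]
25. n7.idx = 11  [D.env + 19]
26. n13.env = 1  [D₁.idx + D₁.key - 33]
27. n14.wid = false  [false]
28. n14.tag = 29  [D.env + 28]
29. n15.mk = false  [terminal]
30. n16.live = false  [terminal]
31. n17.wid = true  [terminal]
32. n14.fin = "yq"  ["yq"]
33. n18.lim = "yqp"  [C.fin ++ "p"]
34. n19.live = false  [terminal]
35. n20.mk = false  [terminal]
36. n21.wid = false  [terminal]
37. n18.lab = true  [d.mk == false]
38. n18.ok = "yqpu"  [S.lim ++ "u"]
39. n22.off = "nyqpu"  ["n" ++ S.ok]
40. n22.ok = 7  [7]
41. n23.wid = false  [terminal]
42. n24.live = true  [terminal]
43. n22.cnt = true  [f.live == true]
44. n13.key = 9  [len(C.fin) + 7]
45. n13.sig = "yq"  [if B.cnt then C.fin else "p"]
46. n13.idx = 15  [len(S.ok) + 11]
47. n2.key = -4  [len(S.ok) - 7]
48. n2.sig = "yqr"  [D₂.sig ++ "r"]
49. n2.idx = 24  [D₂.key + 15]
50. n1.cnt = true  [D.idx > 23]
51. n0.lab = false  [B.cnt == false]
52. n0.ok = "zxn"  ["z" ++ S.lim]

29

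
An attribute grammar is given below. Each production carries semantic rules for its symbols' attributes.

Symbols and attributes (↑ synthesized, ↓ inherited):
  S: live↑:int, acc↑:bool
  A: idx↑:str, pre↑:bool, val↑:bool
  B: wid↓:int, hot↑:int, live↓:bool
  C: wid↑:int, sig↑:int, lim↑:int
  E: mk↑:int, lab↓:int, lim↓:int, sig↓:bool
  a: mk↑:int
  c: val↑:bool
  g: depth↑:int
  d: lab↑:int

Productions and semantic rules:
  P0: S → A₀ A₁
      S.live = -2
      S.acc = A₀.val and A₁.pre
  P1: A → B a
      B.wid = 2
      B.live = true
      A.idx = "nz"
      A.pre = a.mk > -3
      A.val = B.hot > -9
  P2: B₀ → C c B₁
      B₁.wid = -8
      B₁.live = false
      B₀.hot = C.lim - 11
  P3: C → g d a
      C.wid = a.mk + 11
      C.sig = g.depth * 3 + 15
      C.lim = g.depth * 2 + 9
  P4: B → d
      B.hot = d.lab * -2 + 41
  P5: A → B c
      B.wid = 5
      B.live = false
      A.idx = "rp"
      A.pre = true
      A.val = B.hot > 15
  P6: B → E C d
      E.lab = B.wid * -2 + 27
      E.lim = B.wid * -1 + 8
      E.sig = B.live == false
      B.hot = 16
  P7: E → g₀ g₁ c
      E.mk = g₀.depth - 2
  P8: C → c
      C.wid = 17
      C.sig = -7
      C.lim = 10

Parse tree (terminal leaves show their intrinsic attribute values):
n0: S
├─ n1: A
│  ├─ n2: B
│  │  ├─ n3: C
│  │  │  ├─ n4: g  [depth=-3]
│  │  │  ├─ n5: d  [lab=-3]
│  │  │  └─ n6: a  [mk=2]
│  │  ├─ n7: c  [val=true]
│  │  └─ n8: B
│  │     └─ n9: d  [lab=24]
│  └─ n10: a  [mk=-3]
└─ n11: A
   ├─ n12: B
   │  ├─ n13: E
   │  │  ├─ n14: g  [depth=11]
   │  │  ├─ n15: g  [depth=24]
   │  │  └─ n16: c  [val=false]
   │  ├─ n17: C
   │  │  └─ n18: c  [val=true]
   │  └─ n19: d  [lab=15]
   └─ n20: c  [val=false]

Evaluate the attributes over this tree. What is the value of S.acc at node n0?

true

1. n2.wid = 2  [2]
2. n2.live = true  [true]
3. n4.depth = -3  [terminal]
4. n5.lab = -3  [terminal]
5. n6.mk = 2  [terminal]
6. n3.wid = 13  [a.mk + 11]
7. n3.sig = 6  [g.depth * 3 + 15]
8. n3.lim = 3  [g.depth * 2 + 9]
9. n7.val = true  [terminal]
10. n8.wid = -8  [-8]
11. n8.live = false  [false]
12. n9.lab = 24  [terminal]
13. n8.hot = -7  [d.lab * -2 + 41]
14. n2.hot = -8  [C.lim - 11]
15. n10.mk = -3  [terminal]
16. n1.idx = "nz"  ["nz"]
17. n1.pre = false  [a.mk > -3]
18. n1.val = true  [B.hot > -9]
19. n12.wid = 5  [5]
20. n12.live = false  [false]
21. n13.lab = 17  [B.wid * -2 + 27]
22. n13.lim = 3  [B.wid * -1 + 8]
23. n13.sig = true  [B.live == false]
24. n14.depth = 11  [terminal]
25. n15.depth = 24  [terminal]
26. n16.val = false  [terminal]
27. n13.mk = 9  [g₀.depth - 2]
28. n18.val = true  [terminal]
29. n17.wid = 17  [17]
30. n17.sig = -7  [-7]
31. n17.lim = 10  [10]
32. n19.lab = 15  [terminal]
33. n12.hot = 16  [16]
34. n20.val = false  [terminal]
35. n11.idx = "rp"  ["rp"]
36. n11.pre = true  [true]
37. n11.val = true  [B.hot > 15]
38. n0.live = -2  [-2]
39. n0.acc = true  [A₀.val and A₁.pre]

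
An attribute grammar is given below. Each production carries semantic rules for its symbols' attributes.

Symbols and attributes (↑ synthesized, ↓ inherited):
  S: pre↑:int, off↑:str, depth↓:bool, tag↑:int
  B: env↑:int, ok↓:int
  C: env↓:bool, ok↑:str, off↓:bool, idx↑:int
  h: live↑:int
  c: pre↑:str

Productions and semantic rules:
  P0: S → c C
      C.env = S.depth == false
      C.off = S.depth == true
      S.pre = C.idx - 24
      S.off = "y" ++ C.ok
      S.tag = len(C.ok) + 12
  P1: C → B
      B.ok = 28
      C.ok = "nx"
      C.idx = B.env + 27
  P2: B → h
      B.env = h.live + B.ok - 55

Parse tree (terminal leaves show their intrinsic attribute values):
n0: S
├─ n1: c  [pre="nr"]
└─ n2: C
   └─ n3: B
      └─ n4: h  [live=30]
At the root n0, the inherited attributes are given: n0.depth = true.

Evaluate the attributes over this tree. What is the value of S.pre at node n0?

1. n0.depth = true  [given at root]
2. n1.pre = "nr"  [terminal]
3. n2.env = false  [S.depth == false]
4. n2.off = true  [S.depth == true]
5. n3.ok = 28  [28]
6. n4.live = 30  [terminal]
7. n3.env = 3  [h.live + B.ok - 55]
8. n2.ok = "nx"  ["nx"]
9. n2.idx = 30  [B.env + 27]
10. n0.pre = 6  [C.idx - 24]
11. n0.off = "ynx"  ["y" ++ C.ok]
12. n0.tag = 14  [len(C.ok) + 12]

6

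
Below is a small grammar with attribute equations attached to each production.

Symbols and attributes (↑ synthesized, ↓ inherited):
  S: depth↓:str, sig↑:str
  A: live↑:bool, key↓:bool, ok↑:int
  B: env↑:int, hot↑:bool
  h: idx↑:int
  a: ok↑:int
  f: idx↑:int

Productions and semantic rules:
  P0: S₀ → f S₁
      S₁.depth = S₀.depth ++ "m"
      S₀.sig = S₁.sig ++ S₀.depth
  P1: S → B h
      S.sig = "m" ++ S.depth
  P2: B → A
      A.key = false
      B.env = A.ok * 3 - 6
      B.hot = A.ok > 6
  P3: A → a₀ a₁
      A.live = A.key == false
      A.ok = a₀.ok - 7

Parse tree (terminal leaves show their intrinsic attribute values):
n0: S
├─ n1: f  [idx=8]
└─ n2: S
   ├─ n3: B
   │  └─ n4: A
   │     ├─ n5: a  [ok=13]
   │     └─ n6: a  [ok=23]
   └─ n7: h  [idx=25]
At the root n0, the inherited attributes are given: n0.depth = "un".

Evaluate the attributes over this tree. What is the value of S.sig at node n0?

"munmun"

1. n0.depth = "un"  [given at root]
2. n1.idx = 8  [terminal]
3. n2.depth = "unm"  [S₀.depth ++ "m"]
4. n4.key = false  [false]
5. n5.ok = 13  [terminal]
6. n6.ok = 23  [terminal]
7. n4.live = true  [A.key == false]
8. n4.ok = 6  [a₀.ok - 7]
9. n3.env = 12  [A.ok * 3 - 6]
10. n3.hot = false  [A.ok > 6]
11. n7.idx = 25  [terminal]
12. n2.sig = "munm"  ["m" ++ S.depth]
13. n0.sig = "munmun"  [S₁.sig ++ S₀.depth]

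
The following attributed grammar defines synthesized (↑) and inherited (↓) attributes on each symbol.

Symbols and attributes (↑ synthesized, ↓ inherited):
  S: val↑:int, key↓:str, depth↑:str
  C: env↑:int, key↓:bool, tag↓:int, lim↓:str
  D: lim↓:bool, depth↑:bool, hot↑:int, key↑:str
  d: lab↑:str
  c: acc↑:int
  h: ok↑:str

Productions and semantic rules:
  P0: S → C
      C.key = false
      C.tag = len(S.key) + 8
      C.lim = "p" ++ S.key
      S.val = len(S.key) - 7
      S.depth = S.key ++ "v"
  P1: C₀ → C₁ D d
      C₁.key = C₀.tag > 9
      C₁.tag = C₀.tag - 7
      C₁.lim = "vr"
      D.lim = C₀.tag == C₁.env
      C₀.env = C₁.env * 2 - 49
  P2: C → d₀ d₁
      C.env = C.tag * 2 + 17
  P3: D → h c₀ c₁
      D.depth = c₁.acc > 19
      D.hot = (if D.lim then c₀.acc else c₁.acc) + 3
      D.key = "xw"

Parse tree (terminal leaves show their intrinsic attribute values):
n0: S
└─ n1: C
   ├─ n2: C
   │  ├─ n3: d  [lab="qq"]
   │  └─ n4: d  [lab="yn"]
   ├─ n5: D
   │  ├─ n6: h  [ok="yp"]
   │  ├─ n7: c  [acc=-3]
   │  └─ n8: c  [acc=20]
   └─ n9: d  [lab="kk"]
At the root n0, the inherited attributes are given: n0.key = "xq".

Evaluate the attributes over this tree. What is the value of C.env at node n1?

1. n0.key = "xq"  [given at root]
2. n1.key = false  [false]
3. n1.tag = 10  [len(S.key) + 8]
4. n1.lim = "pxq"  ["p" ++ S.key]
5. n2.key = true  [C₀.tag > 9]
6. n2.tag = 3  [C₀.tag - 7]
7. n2.lim = "vr"  ["vr"]
8. n3.lab = "qq"  [terminal]
9. n4.lab = "yn"  [terminal]
10. n2.env = 23  [C.tag * 2 + 17]
11. n5.lim = false  [C₀.tag == C₁.env]
12. n6.ok = "yp"  [terminal]
13. n7.acc = -3  [terminal]
14. n8.acc = 20  [terminal]
15. n5.depth = true  [c₁.acc > 19]
16. n5.hot = 23  [(if D.lim then c₀.acc else c₁.acc) + 3]
17. n5.key = "xw"  ["xw"]
18. n9.lab = "kk"  [terminal]
19. n1.env = -3  [C₁.env * 2 - 49]
20. n0.val = -5  [len(S.key) - 7]
21. n0.depth = "xqv"  [S.key ++ "v"]

-3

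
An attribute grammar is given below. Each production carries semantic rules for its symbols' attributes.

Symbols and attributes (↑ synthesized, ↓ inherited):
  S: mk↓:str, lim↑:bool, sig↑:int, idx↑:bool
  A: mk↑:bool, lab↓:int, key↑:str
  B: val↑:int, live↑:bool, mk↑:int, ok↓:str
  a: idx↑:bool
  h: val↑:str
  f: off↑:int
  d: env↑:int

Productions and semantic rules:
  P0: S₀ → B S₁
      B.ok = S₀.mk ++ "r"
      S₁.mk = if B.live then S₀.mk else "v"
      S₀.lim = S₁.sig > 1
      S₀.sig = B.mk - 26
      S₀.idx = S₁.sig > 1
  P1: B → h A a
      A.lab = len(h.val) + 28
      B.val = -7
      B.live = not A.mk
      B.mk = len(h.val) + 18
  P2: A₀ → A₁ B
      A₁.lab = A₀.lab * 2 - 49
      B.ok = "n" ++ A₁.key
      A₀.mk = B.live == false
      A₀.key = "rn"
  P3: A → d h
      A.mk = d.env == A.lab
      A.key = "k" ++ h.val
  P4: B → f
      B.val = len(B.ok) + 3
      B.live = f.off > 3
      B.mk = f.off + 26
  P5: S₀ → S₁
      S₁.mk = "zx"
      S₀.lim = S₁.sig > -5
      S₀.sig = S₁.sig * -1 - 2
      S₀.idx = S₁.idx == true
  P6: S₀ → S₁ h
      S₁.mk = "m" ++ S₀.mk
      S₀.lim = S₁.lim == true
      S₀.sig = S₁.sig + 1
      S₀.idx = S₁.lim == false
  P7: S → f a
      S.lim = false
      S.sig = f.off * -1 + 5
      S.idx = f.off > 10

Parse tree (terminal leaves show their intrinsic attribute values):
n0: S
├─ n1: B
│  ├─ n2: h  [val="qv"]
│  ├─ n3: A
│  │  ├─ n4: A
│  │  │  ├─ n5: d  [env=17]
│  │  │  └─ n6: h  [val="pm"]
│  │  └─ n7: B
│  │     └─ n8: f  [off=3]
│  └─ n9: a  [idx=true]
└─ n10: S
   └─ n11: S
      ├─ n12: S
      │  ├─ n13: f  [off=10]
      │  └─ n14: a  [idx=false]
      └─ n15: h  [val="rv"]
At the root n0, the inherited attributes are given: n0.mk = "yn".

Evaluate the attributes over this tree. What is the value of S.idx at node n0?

1. n0.mk = "yn"  [given at root]
2. n1.ok = "ynr"  [S₀.mk ++ "r"]
3. n2.val = "qv"  [terminal]
4. n3.lab = 30  [len(h.val) + 28]
5. n4.lab = 11  [A₀.lab * 2 - 49]
6. n5.env = 17  [terminal]
7. n6.val = "pm"  [terminal]
8. n4.mk = false  [d.env == A.lab]
9. n4.key = "kpm"  ["k" ++ h.val]
10. n7.ok = "nkpm"  ["n" ++ A₁.key]
11. n8.off = 3  [terminal]
12. n7.val = 7  [len(B.ok) + 3]
13. n7.live = false  [f.off > 3]
14. n7.mk = 29  [f.off + 26]
15. n3.mk = true  [B.live == false]
16. n3.key = "rn"  ["rn"]
17. n9.idx = true  [terminal]
18. n1.val = -7  [-7]
19. n1.live = false  [not A.mk]
20. n1.mk = 20  [len(h.val) + 18]
21. n10.mk = "v"  [if B.live then S₀.mk else "v"]
22. n11.mk = "zx"  ["zx"]
23. n12.mk = "mzx"  ["m" ++ S₀.mk]
24. n13.off = 10  [terminal]
25. n14.idx = false  [terminal]
26. n12.lim = false  [false]
27. n12.sig = -5  [f.off * -1 + 5]
28. n12.idx = false  [f.off > 10]
29. n15.val = "rv"  [terminal]
30. n11.lim = false  [S₁.lim == true]
31. n11.sig = -4  [S₁.sig + 1]
32. n11.idx = true  [S₁.lim == false]
33. n10.lim = true  [S₁.sig > -5]
34. n10.sig = 2  [S₁.sig * -1 - 2]
35. n10.idx = true  [S₁.idx == true]
36. n0.lim = true  [S₁.sig > 1]
37. n0.sig = -6  [B.mk - 26]
38. n0.idx = true  [S₁.sig > 1]

true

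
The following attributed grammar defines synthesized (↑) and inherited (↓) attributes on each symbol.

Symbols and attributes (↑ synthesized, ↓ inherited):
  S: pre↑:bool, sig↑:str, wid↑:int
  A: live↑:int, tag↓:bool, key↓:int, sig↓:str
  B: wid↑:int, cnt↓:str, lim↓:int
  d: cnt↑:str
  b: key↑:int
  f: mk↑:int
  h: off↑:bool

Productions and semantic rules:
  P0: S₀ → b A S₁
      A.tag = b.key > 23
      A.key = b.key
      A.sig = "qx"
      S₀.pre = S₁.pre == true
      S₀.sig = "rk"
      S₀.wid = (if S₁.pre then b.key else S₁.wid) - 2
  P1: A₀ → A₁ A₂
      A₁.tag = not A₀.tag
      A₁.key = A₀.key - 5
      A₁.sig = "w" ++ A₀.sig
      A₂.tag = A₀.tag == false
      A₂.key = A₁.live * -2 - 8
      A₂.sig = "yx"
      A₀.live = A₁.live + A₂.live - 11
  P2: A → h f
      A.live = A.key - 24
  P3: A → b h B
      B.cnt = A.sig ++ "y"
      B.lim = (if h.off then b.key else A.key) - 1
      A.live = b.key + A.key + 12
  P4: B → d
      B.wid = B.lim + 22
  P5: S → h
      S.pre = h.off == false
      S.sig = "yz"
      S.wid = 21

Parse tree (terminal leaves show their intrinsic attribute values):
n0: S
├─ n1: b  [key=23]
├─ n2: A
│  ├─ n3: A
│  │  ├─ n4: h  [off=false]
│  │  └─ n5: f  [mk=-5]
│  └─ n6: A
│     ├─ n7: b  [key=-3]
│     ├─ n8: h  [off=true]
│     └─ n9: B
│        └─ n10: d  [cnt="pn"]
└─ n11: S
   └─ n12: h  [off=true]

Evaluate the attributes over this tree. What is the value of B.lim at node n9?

-4

1. n1.key = 23  [terminal]
2. n2.tag = false  [b.key > 23]
3. n2.key = 23  [b.key]
4. n2.sig = "qx"  ["qx"]
5. n3.tag = true  [not A₀.tag]
6. n3.key = 18  [A₀.key - 5]
7. n3.sig = "wqx"  ["w" ++ A₀.sig]
8. n4.off = false  [terminal]
9. n5.mk = -5  [terminal]
10. n3.live = -6  [A.key - 24]
11. n6.tag = true  [A₀.tag == false]
12. n6.key = 4  [A₁.live * -2 - 8]
13. n6.sig = "yx"  ["yx"]
14. n7.key = -3  [terminal]
15. n8.off = true  [terminal]
16. n9.cnt = "yxy"  [A.sig ++ "y"]
17. n9.lim = -4  [(if h.off then b.key else A.key) - 1]
18. n10.cnt = "pn"  [terminal]
19. n9.wid = 18  [B.lim + 22]
20. n6.live = 13  [b.key + A.key + 12]
21. n2.live = -4  [A₁.live + A₂.live - 11]
22. n12.off = true  [terminal]
23. n11.pre = false  [h.off == false]
24. n11.sig = "yz"  ["yz"]
25. n11.wid = 21  [21]
26. n0.pre = false  [S₁.pre == true]
27. n0.sig = "rk"  ["rk"]
28. n0.wid = 19  [(if S₁.pre then b.key else S₁.wid) - 2]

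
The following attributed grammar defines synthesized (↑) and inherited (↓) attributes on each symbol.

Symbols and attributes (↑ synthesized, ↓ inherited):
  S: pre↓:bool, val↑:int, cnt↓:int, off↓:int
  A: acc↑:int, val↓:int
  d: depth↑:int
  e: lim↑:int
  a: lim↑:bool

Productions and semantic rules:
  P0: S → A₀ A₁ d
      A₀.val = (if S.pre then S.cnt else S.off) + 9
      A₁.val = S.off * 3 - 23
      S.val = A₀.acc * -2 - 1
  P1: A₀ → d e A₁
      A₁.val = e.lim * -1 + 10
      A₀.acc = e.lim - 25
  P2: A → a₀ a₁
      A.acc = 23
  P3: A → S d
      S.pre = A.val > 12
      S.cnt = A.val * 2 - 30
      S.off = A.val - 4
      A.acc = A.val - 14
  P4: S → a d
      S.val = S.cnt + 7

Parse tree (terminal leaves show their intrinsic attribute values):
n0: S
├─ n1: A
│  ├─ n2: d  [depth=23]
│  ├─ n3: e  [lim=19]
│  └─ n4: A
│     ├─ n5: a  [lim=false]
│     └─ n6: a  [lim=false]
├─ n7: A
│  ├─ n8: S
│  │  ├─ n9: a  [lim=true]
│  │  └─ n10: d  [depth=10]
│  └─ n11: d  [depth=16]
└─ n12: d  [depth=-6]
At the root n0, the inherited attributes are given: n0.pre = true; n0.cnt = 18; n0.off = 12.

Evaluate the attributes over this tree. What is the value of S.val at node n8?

1. n0.pre = true  [given at root]
2. n0.cnt = 18  [given at root]
3. n0.off = 12  [given at root]
4. n1.val = 27  [(if S.pre then S.cnt else S.off) + 9]
5. n2.depth = 23  [terminal]
6. n3.lim = 19  [terminal]
7. n4.val = -9  [e.lim * -1 + 10]
8. n5.lim = false  [terminal]
9. n6.lim = false  [terminal]
10. n4.acc = 23  [23]
11. n1.acc = -6  [e.lim - 25]
12. n7.val = 13  [S.off * 3 - 23]
13. n8.pre = true  [A.val > 12]
14. n8.cnt = -4  [A.val * 2 - 30]
15. n8.off = 9  [A.val - 4]
16. n9.lim = true  [terminal]
17. n10.depth = 10  [terminal]
18. n8.val = 3  [S.cnt + 7]
19. n11.depth = 16  [terminal]
20. n7.acc = -1  [A.val - 14]
21. n12.depth = -6  [terminal]
22. n0.val = 11  [A₀.acc * -2 - 1]

3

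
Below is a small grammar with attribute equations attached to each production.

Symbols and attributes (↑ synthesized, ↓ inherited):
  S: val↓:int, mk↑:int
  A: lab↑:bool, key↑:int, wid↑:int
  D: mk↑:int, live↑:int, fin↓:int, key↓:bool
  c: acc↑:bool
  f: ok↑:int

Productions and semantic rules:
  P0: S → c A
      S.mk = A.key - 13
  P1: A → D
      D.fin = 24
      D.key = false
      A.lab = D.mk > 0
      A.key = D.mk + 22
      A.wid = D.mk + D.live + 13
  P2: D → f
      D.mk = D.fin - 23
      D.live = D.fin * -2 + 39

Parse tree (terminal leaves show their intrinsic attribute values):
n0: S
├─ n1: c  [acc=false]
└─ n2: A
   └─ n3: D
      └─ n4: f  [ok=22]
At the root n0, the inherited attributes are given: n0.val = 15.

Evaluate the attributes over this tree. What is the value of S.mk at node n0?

1. n0.val = 15  [given at root]
2. n1.acc = false  [terminal]
3. n3.fin = 24  [24]
4. n3.key = false  [false]
5. n4.ok = 22  [terminal]
6. n3.mk = 1  [D.fin - 23]
7. n3.live = -9  [D.fin * -2 + 39]
8. n2.lab = true  [D.mk > 0]
9. n2.key = 23  [D.mk + 22]
10. n2.wid = 5  [D.mk + D.live + 13]
11. n0.mk = 10  [A.key - 13]

10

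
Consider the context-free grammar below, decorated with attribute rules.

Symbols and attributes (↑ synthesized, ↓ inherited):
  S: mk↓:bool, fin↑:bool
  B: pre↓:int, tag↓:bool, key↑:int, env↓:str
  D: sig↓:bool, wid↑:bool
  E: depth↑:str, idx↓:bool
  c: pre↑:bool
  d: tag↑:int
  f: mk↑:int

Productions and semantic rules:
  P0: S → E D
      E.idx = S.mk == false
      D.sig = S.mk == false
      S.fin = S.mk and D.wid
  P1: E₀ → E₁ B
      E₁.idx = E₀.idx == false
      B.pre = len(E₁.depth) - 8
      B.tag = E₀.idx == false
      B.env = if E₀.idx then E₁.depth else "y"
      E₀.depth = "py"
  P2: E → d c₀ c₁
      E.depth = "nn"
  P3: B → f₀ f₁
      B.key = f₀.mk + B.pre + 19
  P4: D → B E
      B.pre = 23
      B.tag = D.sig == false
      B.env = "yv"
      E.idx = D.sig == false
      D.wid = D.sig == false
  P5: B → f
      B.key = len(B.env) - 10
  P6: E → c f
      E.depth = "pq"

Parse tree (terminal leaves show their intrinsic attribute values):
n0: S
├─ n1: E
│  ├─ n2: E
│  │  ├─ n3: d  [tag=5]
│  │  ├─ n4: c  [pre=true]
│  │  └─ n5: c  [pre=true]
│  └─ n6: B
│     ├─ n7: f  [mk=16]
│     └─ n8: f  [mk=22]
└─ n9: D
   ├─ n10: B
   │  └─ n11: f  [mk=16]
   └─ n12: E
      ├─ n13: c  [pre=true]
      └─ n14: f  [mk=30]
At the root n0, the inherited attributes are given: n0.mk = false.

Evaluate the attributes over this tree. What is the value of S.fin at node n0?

1. n0.mk = false  [given at root]
2. n1.idx = true  [S.mk == false]
3. n2.idx = false  [E₀.idx == false]
4. n3.tag = 5  [terminal]
5. n4.pre = true  [terminal]
6. n5.pre = true  [terminal]
7. n2.depth = "nn"  ["nn"]
8. n6.pre = -6  [len(E₁.depth) - 8]
9. n6.tag = false  [E₀.idx == false]
10. n6.env = "nn"  [if E₀.idx then E₁.depth else "y"]
11. n7.mk = 16  [terminal]
12. n8.mk = 22  [terminal]
13. n6.key = 29  [f₀.mk + B.pre + 19]
14. n1.depth = "py"  ["py"]
15. n9.sig = true  [S.mk == false]
16. n10.pre = 23  [23]
17. n10.tag = false  [D.sig == false]
18. n10.env = "yv"  ["yv"]
19. n11.mk = 16  [terminal]
20. n10.key = -8  [len(B.env) - 10]
21. n12.idx = false  [D.sig == false]
22. n13.pre = true  [terminal]
23. n14.mk = 30  [terminal]
24. n12.depth = "pq"  ["pq"]
25. n9.wid = false  [D.sig == false]
26. n0.fin = false  [S.mk and D.wid]

false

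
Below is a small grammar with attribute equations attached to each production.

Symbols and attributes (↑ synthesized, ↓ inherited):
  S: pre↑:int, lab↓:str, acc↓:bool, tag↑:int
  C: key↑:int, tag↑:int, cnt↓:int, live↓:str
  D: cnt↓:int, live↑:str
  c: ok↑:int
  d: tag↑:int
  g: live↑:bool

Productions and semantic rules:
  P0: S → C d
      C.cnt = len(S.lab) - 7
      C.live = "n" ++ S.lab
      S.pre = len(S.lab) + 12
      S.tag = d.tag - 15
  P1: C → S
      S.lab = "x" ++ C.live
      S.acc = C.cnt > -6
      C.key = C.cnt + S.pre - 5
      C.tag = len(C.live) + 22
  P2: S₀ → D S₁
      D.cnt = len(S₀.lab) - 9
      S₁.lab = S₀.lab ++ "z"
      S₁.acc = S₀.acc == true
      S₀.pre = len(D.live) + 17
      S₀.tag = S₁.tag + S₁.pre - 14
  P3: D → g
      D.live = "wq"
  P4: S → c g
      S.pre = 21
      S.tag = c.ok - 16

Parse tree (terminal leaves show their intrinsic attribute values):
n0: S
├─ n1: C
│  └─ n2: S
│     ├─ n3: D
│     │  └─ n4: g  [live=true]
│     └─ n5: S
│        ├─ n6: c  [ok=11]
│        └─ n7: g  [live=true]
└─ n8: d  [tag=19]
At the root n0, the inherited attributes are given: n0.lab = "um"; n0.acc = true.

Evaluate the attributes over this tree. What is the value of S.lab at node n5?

"xnumz"

1. n0.lab = "um"  [given at root]
2. n0.acc = true  [given at root]
3. n1.cnt = -5  [len(S.lab) - 7]
4. n1.live = "num"  ["n" ++ S.lab]
5. n2.lab = "xnum"  ["x" ++ C.live]
6. n2.acc = true  [C.cnt > -6]
7. n3.cnt = -5  [len(S₀.lab) - 9]
8. n4.live = true  [terminal]
9. n3.live = "wq"  ["wq"]
10. n5.lab = "xnumz"  [S₀.lab ++ "z"]
11. n5.acc = true  [S₀.acc == true]
12. n6.ok = 11  [terminal]
13. n7.live = true  [terminal]
14. n5.pre = 21  [21]
15. n5.tag = -5  [c.ok - 16]
16. n2.pre = 19  [len(D.live) + 17]
17. n2.tag = 2  [S₁.tag + S₁.pre - 14]
18. n1.key = 9  [C.cnt + S.pre - 5]
19. n1.tag = 25  [len(C.live) + 22]
20. n8.tag = 19  [terminal]
21. n0.pre = 14  [len(S.lab) + 12]
22. n0.tag = 4  [d.tag - 15]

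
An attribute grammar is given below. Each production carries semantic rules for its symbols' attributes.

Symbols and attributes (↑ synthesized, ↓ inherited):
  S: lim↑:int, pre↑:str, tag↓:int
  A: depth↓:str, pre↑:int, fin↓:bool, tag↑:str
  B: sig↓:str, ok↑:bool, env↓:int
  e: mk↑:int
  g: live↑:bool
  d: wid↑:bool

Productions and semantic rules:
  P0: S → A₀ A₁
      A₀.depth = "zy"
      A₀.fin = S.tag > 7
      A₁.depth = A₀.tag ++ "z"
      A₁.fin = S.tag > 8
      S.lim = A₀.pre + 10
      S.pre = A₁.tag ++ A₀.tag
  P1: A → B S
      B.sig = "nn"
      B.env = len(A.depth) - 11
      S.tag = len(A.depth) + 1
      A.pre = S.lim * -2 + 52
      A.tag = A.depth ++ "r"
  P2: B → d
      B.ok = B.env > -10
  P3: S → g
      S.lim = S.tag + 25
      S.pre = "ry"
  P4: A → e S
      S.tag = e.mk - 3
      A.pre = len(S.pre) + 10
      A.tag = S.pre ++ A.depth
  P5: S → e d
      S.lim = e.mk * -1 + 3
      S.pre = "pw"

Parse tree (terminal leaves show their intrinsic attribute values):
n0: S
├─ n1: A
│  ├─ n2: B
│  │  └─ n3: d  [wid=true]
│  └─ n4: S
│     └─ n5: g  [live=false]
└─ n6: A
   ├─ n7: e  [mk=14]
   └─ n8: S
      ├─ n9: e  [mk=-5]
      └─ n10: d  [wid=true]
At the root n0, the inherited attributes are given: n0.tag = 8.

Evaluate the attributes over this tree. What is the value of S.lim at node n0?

1. n0.tag = 8  [given at root]
2. n1.depth = "zy"  ["zy"]
3. n1.fin = true  [S.tag > 7]
4. n2.sig = "nn"  ["nn"]
5. n2.env = -9  [len(A.depth) - 11]
6. n3.wid = true  [terminal]
7. n2.ok = true  [B.env > -10]
8. n4.tag = 3  [len(A.depth) + 1]
9. n5.live = false  [terminal]
10. n4.lim = 28  [S.tag + 25]
11. n4.pre = "ry"  ["ry"]
12. n1.pre = -4  [S.lim * -2 + 52]
13. n1.tag = "zyr"  [A.depth ++ "r"]
14. n6.depth = "zyrz"  [A₀.tag ++ "z"]
15. n6.fin = false  [S.tag > 8]
16. n7.mk = 14  [terminal]
17. n8.tag = 11  [e.mk - 3]
18. n9.mk = -5  [terminal]
19. n10.wid = true  [terminal]
20. n8.lim = 8  [e.mk * -1 + 3]
21. n8.pre = "pw"  ["pw"]
22. n6.pre = 12  [len(S.pre) + 10]
23. n6.tag = "pwzyrz"  [S.pre ++ A.depth]
24. n0.lim = 6  [A₀.pre + 10]
25. n0.pre = "pwzyrzzyr"  [A₁.tag ++ A₀.tag]

6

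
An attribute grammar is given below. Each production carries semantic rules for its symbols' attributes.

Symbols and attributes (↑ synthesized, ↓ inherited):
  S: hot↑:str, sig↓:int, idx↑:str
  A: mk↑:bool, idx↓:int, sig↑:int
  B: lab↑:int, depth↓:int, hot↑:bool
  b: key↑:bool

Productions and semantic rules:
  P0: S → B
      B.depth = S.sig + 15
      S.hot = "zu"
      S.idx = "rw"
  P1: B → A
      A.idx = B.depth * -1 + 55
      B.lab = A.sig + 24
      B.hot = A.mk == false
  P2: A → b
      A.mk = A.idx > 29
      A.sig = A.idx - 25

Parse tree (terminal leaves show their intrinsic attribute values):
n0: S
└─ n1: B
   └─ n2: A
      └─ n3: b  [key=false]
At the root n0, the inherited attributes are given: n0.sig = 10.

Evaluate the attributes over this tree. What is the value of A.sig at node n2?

5

1. n0.sig = 10  [given at root]
2. n1.depth = 25  [S.sig + 15]
3. n2.idx = 30  [B.depth * -1 + 55]
4. n3.key = false  [terminal]
5. n2.mk = true  [A.idx > 29]
6. n2.sig = 5  [A.idx - 25]
7. n1.lab = 29  [A.sig + 24]
8. n1.hot = false  [A.mk == false]
9. n0.hot = "zu"  ["zu"]
10. n0.idx = "rw"  ["rw"]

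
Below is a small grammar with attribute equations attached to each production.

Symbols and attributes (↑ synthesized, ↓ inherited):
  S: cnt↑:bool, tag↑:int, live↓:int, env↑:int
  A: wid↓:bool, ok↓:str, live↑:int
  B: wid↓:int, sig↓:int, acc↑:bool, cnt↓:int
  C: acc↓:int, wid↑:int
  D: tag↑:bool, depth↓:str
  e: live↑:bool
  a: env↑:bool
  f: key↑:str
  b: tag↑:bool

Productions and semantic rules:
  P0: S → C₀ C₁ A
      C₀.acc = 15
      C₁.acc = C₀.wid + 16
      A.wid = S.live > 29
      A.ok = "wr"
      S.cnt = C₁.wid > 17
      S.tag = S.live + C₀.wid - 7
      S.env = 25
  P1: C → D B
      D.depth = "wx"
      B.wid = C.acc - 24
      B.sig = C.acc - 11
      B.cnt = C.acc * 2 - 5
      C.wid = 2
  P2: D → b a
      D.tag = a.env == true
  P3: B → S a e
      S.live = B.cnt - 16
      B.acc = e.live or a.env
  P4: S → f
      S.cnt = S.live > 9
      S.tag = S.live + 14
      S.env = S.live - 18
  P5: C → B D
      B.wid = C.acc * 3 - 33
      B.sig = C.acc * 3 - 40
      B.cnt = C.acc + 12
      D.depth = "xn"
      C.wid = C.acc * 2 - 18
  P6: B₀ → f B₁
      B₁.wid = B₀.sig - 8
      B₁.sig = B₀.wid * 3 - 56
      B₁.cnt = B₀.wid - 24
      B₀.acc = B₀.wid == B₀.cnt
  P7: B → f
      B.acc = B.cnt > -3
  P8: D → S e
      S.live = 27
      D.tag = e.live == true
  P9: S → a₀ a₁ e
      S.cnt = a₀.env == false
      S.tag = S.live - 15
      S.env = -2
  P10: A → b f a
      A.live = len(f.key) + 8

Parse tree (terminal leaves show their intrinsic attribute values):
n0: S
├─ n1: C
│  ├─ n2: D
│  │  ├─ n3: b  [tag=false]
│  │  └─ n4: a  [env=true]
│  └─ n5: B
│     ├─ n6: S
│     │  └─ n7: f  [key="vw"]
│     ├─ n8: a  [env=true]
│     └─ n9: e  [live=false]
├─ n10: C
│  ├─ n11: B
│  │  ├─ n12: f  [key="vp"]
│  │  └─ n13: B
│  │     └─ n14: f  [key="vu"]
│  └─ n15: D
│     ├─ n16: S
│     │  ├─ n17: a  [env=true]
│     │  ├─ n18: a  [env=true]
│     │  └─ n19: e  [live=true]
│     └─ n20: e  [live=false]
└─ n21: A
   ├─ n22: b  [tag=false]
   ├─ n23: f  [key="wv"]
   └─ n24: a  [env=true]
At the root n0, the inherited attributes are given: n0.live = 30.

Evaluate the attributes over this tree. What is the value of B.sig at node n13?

7

1. n0.live = 30  [given at root]
2. n1.acc = 15  [15]
3. n2.depth = "wx"  ["wx"]
4. n3.tag = false  [terminal]
5. n4.env = true  [terminal]
6. n2.tag = true  [a.env == true]
7. n5.wid = -9  [C.acc - 24]
8. n5.sig = 4  [C.acc - 11]
9. n5.cnt = 25  [C.acc * 2 - 5]
10. n6.live = 9  [B.cnt - 16]
11. n7.key = "vw"  [terminal]
12. n6.cnt = false  [S.live > 9]
13. n6.tag = 23  [S.live + 14]
14. n6.env = -9  [S.live - 18]
15. n8.env = true  [terminal]
16. n9.live = false  [terminal]
17. n5.acc = true  [e.live or a.env]
18. n1.wid = 2  [2]
19. n10.acc = 18  [C₀.wid + 16]
20. n11.wid = 21  [C.acc * 3 - 33]
21. n11.sig = 14  [C.acc * 3 - 40]
22. n11.cnt = 30  [C.acc + 12]
23. n12.key = "vp"  [terminal]
24. n13.wid = 6  [B₀.sig - 8]
25. n13.sig = 7  [B₀.wid * 3 - 56]
26. n13.cnt = -3  [B₀.wid - 24]
27. n14.key = "vu"  [terminal]
28. n13.acc = false  [B.cnt > -3]
29. n11.acc = false  [B₀.wid == B₀.cnt]
30. n15.depth = "xn"  ["xn"]
31. n16.live = 27  [27]
32. n17.env = true  [terminal]
33. n18.env = true  [terminal]
34. n19.live = true  [terminal]
35. n16.cnt = false  [a₀.env == false]
36. n16.tag = 12  [S.live - 15]
37. n16.env = -2  [-2]
38. n20.live = false  [terminal]
39. n15.tag = false  [e.live == true]
40. n10.wid = 18  [C.acc * 2 - 18]
41. n21.wid = true  [S.live > 29]
42. n21.ok = "wr"  ["wr"]
43. n22.tag = false  [terminal]
44. n23.key = "wv"  [terminal]
45. n24.env = true  [terminal]
46. n21.live = 10  [len(f.key) + 8]
47. n0.cnt = true  [C₁.wid > 17]
48. n0.tag = 25  [S.live + C₀.wid - 7]
49. n0.env = 25  [25]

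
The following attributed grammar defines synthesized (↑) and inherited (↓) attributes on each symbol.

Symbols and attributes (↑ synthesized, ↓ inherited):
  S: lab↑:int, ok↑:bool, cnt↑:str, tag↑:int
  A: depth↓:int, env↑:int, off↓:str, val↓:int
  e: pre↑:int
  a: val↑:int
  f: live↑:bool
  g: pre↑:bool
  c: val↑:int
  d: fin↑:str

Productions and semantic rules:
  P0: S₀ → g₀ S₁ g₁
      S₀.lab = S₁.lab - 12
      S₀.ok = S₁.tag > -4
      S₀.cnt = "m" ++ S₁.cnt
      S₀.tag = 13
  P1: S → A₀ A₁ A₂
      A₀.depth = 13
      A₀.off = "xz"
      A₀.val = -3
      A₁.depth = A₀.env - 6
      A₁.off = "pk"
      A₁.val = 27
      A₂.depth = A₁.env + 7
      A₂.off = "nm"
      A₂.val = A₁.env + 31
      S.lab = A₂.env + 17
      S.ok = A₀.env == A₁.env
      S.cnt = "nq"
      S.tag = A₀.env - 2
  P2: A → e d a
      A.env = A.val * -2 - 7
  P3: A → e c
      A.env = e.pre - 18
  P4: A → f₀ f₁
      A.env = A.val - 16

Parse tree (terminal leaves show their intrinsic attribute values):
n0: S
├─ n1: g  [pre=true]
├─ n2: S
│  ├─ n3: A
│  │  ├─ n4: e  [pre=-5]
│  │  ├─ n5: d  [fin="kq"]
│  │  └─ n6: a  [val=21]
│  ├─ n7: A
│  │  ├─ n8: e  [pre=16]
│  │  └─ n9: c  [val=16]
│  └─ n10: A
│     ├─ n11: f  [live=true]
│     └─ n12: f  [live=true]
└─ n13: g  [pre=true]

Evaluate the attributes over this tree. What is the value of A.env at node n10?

13

1. n1.pre = true  [terminal]
2. n3.depth = 13  [13]
3. n3.off = "xz"  ["xz"]
4. n3.val = -3  [-3]
5. n4.pre = -5  [terminal]
6. n5.fin = "kq"  [terminal]
7. n6.val = 21  [terminal]
8. n3.env = -1  [A.val * -2 - 7]
9. n7.depth = -7  [A₀.env - 6]
10. n7.off = "pk"  ["pk"]
11. n7.val = 27  [27]
12. n8.pre = 16  [terminal]
13. n9.val = 16  [terminal]
14. n7.env = -2  [e.pre - 18]
15. n10.depth = 5  [A₁.env + 7]
16. n10.off = "nm"  ["nm"]
17. n10.val = 29  [A₁.env + 31]
18. n11.live = true  [terminal]
19. n12.live = true  [terminal]
20. n10.env = 13  [A.val - 16]
21. n2.lab = 30  [A₂.env + 17]
22. n2.ok = false  [A₀.env == A₁.env]
23. n2.cnt = "nq"  ["nq"]
24. n2.tag = -3  [A₀.env - 2]
25. n13.pre = true  [terminal]
26. n0.lab = 18  [S₁.lab - 12]
27. n0.ok = true  [S₁.tag > -4]
28. n0.cnt = "mnq"  ["m" ++ S₁.cnt]
29. n0.tag = 13  [13]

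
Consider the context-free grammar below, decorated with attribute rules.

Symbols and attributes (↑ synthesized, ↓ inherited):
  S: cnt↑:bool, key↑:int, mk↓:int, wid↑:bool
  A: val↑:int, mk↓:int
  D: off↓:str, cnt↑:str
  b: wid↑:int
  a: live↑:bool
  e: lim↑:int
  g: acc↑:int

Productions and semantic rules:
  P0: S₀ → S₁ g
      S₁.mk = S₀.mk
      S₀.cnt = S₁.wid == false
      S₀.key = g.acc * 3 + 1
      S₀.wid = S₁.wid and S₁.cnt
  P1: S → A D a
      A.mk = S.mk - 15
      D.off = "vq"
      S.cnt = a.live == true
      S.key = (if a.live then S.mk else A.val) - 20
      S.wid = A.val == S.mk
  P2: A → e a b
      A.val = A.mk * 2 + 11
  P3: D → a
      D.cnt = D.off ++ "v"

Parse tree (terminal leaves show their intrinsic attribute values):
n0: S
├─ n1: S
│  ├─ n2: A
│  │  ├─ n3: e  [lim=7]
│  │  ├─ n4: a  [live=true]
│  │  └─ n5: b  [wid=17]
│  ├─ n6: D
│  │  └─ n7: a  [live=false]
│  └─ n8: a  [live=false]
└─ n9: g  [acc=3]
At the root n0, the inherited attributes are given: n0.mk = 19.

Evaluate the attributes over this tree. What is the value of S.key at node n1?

-1

1. n0.mk = 19  [given at root]
2. n1.mk = 19  [S₀.mk]
3. n2.mk = 4  [S.mk - 15]
4. n3.lim = 7  [terminal]
5. n4.live = true  [terminal]
6. n5.wid = 17  [terminal]
7. n2.val = 19  [A.mk * 2 + 11]
8. n6.off = "vq"  ["vq"]
9. n7.live = false  [terminal]
10. n6.cnt = "vqv"  [D.off ++ "v"]
11. n8.live = false  [terminal]
12. n1.cnt = false  [a.live == true]
13. n1.key = -1  [(if a.live then S.mk else A.val) - 20]
14. n1.wid = true  [A.val == S.mk]
15. n9.acc = 3  [terminal]
16. n0.cnt = false  [S₁.wid == false]
17. n0.key = 10  [g.acc * 3 + 1]
18. n0.wid = false  [S₁.wid and S₁.cnt]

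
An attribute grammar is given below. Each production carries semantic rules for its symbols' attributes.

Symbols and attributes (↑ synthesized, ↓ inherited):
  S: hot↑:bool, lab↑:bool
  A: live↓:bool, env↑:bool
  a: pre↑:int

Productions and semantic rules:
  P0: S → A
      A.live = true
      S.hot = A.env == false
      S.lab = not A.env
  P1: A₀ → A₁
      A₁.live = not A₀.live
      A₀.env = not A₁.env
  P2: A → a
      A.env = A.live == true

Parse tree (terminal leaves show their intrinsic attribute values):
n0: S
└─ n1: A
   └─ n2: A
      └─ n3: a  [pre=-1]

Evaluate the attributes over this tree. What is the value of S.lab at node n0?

false

1. n1.live = true  [true]
2. n2.live = false  [not A₀.live]
3. n3.pre = -1  [terminal]
4. n2.env = false  [A.live == true]
5. n1.env = true  [not A₁.env]
6. n0.hot = false  [A.env == false]
7. n0.lab = false  [not A.env]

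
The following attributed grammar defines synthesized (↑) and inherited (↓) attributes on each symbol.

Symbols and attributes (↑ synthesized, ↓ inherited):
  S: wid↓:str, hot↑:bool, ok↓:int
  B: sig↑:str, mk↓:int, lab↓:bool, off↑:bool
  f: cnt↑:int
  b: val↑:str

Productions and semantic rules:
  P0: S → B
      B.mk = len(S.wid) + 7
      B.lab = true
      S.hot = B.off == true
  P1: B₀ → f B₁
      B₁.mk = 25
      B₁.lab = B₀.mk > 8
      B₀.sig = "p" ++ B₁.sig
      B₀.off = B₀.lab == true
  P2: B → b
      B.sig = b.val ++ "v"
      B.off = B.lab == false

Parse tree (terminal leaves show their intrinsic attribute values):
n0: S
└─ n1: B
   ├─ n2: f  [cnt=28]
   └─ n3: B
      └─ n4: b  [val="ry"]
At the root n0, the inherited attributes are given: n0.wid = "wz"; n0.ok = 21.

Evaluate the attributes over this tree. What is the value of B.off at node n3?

1. n0.wid = "wz"  [given at root]
2. n0.ok = 21  [given at root]
3. n1.mk = 9  [len(S.wid) + 7]
4. n1.lab = true  [true]
5. n2.cnt = 28  [terminal]
6. n3.mk = 25  [25]
7. n3.lab = true  [B₀.mk > 8]
8. n4.val = "ry"  [terminal]
9. n3.sig = "ryv"  [b.val ++ "v"]
10. n3.off = false  [B.lab == false]
11. n1.sig = "pryv"  ["p" ++ B₁.sig]
12. n1.off = true  [B₀.lab == true]
13. n0.hot = true  [B.off == true]

false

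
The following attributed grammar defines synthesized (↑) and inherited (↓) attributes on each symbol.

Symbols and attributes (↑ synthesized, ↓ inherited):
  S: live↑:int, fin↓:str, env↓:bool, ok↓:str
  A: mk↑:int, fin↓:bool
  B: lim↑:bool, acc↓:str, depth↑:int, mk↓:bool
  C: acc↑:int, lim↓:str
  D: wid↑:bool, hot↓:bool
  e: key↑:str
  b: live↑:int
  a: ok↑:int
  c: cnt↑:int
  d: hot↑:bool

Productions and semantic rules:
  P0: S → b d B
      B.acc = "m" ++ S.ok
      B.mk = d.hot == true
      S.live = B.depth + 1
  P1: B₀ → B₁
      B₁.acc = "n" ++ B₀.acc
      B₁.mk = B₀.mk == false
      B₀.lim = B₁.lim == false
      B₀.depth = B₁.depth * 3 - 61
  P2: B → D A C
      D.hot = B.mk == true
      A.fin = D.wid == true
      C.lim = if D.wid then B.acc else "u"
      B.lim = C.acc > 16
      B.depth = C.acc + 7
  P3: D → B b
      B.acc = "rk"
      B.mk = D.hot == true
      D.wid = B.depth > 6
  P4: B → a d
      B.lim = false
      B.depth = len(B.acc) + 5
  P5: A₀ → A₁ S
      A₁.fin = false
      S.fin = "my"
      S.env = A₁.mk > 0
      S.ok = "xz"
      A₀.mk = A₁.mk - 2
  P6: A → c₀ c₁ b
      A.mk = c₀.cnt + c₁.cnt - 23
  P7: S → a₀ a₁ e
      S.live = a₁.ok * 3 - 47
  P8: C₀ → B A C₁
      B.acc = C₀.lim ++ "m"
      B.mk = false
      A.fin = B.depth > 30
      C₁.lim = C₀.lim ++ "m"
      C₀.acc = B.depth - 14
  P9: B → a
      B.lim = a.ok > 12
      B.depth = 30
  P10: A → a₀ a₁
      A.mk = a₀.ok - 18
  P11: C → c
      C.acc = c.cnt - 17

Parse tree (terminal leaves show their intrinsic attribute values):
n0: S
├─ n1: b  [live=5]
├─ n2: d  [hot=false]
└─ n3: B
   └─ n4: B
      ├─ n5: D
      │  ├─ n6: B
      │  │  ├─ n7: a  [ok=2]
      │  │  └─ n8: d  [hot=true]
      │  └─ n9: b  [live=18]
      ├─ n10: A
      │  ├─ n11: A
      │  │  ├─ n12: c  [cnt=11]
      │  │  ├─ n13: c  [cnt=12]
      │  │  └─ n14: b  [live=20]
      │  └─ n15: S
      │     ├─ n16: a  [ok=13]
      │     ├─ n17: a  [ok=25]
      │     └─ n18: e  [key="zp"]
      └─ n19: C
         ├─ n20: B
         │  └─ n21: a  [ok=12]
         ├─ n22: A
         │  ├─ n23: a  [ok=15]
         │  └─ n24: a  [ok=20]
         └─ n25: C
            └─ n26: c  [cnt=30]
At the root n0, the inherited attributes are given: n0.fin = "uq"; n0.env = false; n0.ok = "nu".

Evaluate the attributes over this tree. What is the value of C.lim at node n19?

"nmnu"

1. n0.fin = "uq"  [given at root]
2. n0.env = false  [given at root]
3. n0.ok = "nu"  [given at root]
4. n1.live = 5  [terminal]
5. n2.hot = false  [terminal]
6. n3.acc = "mnu"  ["m" ++ S.ok]
7. n3.mk = false  [d.hot == true]
8. n4.acc = "nmnu"  ["n" ++ B₀.acc]
9. n4.mk = true  [B₀.mk == false]
10. n5.hot = true  [B.mk == true]
11. n6.acc = "rk"  ["rk"]
12. n6.mk = true  [D.hot == true]
13. n7.ok = 2  [terminal]
14. n8.hot = true  [terminal]
15. n6.lim = false  [false]
16. n6.depth = 7  [len(B.acc) + 5]
17. n9.live = 18  [terminal]
18. n5.wid = true  [B.depth > 6]
19. n10.fin = true  [D.wid == true]
20. n11.fin = false  [false]
21. n12.cnt = 11  [terminal]
22. n13.cnt = 12  [terminal]
23. n14.live = 20  [terminal]
24. n11.mk = 0  [c₀.cnt + c₁.cnt - 23]
25. n15.fin = "my"  ["my"]
26. n15.env = false  [A₁.mk > 0]
27. n15.ok = "xz"  ["xz"]
28. n16.ok = 13  [terminal]
29. n17.ok = 25  [terminal]
30. n18.key = "zp"  [terminal]
31. n15.live = 28  [a₁.ok * 3 - 47]
32. n10.mk = -2  [A₁.mk - 2]
33. n19.lim = "nmnu"  [if D.wid then B.acc else "u"]
34. n20.acc = "nmnum"  [C₀.lim ++ "m"]
35. n20.mk = false  [false]
36. n21.ok = 12  [terminal]
37. n20.lim = false  [a.ok > 12]
38. n20.depth = 30  [30]
39. n22.fin = false  [B.depth > 30]
40. n23.ok = 15  [terminal]
41. n24.ok = 20  [terminal]
42. n22.mk = -3  [a₀.ok - 18]
43. n25.lim = "nmnum"  [C₀.lim ++ "m"]
44. n26.cnt = 30  [terminal]
45. n25.acc = 13  [c.cnt - 17]
46. n19.acc = 16  [B.depth - 14]
47. n4.lim = false  [C.acc > 16]
48. n4.depth = 23  [C.acc + 7]
49. n3.lim = true  [B₁.lim == false]
50. n3.depth = 8  [B₁.depth * 3 - 61]
51. n0.live = 9  [B.depth + 1]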